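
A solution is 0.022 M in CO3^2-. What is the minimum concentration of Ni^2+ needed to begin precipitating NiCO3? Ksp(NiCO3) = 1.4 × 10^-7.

[Ni^2+] = 6.4 × 10^-6 M

NiCO3(s) ⇌ Ni^2+ + CO3^2-
Ksp = [Ni^2+][CO3^2-]
Precipitation begins when Q = Ksp. With [CO3^2-] = 0.022 M:
1.4 × 10^-7 = (0.022) × [Ni^2+]
[Ni^2+] = (1.4 × 10^-7 / 2.2 x 10^-2) = 6.4 x 10^-6 M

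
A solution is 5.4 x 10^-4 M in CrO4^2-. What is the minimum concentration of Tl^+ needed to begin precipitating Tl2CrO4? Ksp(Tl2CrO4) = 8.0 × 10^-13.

[Tl^+] = 3.8 x 10^-5 M

Tl2CrO4(s) ⇌ 2 Tl^+(aq) + CrO4^2-(aq)
Ksp = [Tl^+]^2[CrO4^2-]
Precipitation begins when Q = Ksp. With [CrO4^2-] = 5.4 x 10^-4 M:
8.0 × 10^-13 = (5.4 x 10^-4) × [Tl^+]^2
[Tl^+] = (8.0 × 10^-13 / 5.4 x 10^-4)^(1/2) = 3.8 × 10^-5 M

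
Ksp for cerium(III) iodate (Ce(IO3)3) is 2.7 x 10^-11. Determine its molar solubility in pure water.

s = 1.0 × 10^-3 M

Ce(IO3)3(s) ⇌ Ce^3+ + 3 IO3^-
Ksp = [Ce^3+][IO3^-]^3
With molar solubility s: [Ce^3+] = s, [IO3^-] = 3s.
Ksp = s(3s)^3 = 27s^4
Solving, s = (2.7 x 10^-11/27)^(1/4) = 1.0 × 10^-3 M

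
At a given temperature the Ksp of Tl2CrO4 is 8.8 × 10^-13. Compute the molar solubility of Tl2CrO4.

s = 6.0e-5 M

Tl2CrO4(s) <=> 2 Tl^+(aq) + CrO4^2-(aq)
Ksp = [Tl^+]^2[CrO4^2-]
With molar solubility s: [Tl^+] = 2s, [CrO4^2-] = s.
Substituting: Ksp = (2s)^2s = 4s^3
s^3 = 8.8 × 10^-13 / 4, so s = 6.0 × 10^-5 M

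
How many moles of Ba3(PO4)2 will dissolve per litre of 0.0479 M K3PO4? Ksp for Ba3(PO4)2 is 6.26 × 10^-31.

2.16e-10 M

Ba3(PO4)2(s) ⇌ 3 Ba^2+(aq) + 2 PO4^3-(aq)
Ksp = [Ba^2+]^3[PO4^3-]^2
Let s be the molar solubility in this solution. [Ba^2+] = 3s, [PO4^3-] = 0.0479 + 2s ≈ 0.0479 (Ksp is small, so little additional dissolves).
Ksp ≈ (3s)^3 × (0.0479)^2
s = 2.16 x 10^-10 M
Check: 2s = 4.3 x 10^-10 ≪ 0.0479, so the approximation is valid.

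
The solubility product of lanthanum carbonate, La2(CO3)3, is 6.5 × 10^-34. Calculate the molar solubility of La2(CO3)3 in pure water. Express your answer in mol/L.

La2(CO3)3(s) <=> 2 La^3+ + 3 CO3^2-
Ksp = [La^3+]^2[CO3^2-]^3
Let s = molar solubility. Then [La^3+] = 2s and [CO3^2-] = 3s.
So Ksp = (2s)^2 × (3s)^3 = 108s^5
Solving, s = (6.5 × 10^-34/108)^(1/5) = 9.0 x 10^-8 M

s = 9.0 × 10^-8 M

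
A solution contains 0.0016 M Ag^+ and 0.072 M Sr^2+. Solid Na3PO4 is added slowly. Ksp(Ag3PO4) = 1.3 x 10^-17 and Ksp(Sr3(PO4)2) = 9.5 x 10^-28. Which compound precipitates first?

Sr3(PO4)2

Precipitation of each salt starts when its ion product equals its Ksp.
For Ag3PO4: 1.3 x 10^-17 = (0.0016)^3 × [PO4^3-]  ⇒  [PO4^3-] = 3.2 x 10^-9 M.
For Sr3(PO4)2: 9.5 x 10^-28 = (0.072)^3 × [PO4^3-]^2  ⇒  [PO4^3-] = 1.6 x 10^-12 M.
The salt with the lower threshold [PO4^3-] precipitates first: Sr3(PO4)2.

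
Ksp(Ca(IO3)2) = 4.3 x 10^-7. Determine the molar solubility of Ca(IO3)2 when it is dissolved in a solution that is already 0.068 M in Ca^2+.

Ca(IO3)2(s) ⇌ Ca^2+(aq) + 2 IO3^-(aq)
Ksp = [Ca^2+][IO3^-]^2
If s mol/L dissolves here, [Ca^2+] = 0.068 + s ≈ 0.068, [IO3^-] = 2s (Ksp is small, so little additional dissolves).
Ksp ≈ 0.068 × (2s)^2
s = 1.3 × 10^-3 M
Check: s = 1.3 x 10^-3 ≪ 0.068, so the approximation is valid.

s = 1.3 × 10^-3 M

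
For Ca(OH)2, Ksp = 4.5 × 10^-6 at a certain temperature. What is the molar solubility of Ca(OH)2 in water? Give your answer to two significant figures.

Ca(OH)2(s) ⇌ Ca^2+(aq) + 2 OH^-(aq)
Ksp = [Ca^2+][OH^-]^2
For each mole of Ca(OH)2 that dissolves: [Ca^2+] = s, [OH^-] = 2s.
Substituting: Ksp = s(2s)^2 = 4s^3
Solving, s = (4.5 × 10^-6/4)^(1/3) = 1.0 x 10^-2 M

s = 1.0 x 10^-2 M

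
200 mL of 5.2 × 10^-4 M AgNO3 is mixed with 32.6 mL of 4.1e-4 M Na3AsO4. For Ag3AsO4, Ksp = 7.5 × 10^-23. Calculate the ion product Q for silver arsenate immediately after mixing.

Q ≈ 5.1 × 10^-15

Total volume = 200 + 32.6 = 232.6 mL.
[Ag^+] = 5.2 × 10^-4 × (200/232.6) = 4.47 x 10^-4 M
[AsO4^3-] = 4.1 x 10^-4 × (32.6/232.6) = 5.75 x 10^-5 M
Ag3AsO4(s) ⇌ 3 Ag^+ + AsO4^3-, so Q = [Ag^+]^3[AsO4^3-]
Q = (4.47 x 10^-4)^3(5.75 x 10^-5) = 5.1 x 10^-15
Q > Ksp, so Ag3AsO4 will precipitate.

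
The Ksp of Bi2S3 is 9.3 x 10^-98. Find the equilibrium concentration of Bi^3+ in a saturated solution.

[Bi^3+] ≈ 3.1 × 10^-20 M

Bi2S3(s) ⇌ 2 Bi^3+(aq) + 3 S^2-(aq)
Ksp = [Bi^3+]^2[S^2-]^3
If s mol/L of Bi2S3 dissolves, [Bi^3+] = 2s and [S^2-] = 3s.
Substituting: Ksp = (2s)^2(3s)^3 = 108s^5
s^5 = 9.3 x 10^-98 / 108, so s = 1.54 × 10^-20 M
[Bi^3+] = 2s = 3.1 × 10^-20 M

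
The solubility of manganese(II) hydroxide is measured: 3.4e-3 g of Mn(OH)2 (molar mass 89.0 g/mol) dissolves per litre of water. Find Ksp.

Molar solubility s = (3.4 × 10^-3 g/L) / (89.0 g/mol) = 3.82 x 10^-5 M.
Mn(OH)2(s) <=> Mn^2+(aq) + 2 OH^-(aq)
With molar solubility s: [Mn^2+] = s, [OH^-] = 2s.
Ksp = [Mn^2+][OH^-]^2
Substituting: Ksp = s(2s)^2 = 4s^3
With s = 3.82 × 10^-5: Ksp = 2.2 × 10^-13

Ksp ≈ 2.2 × 10^-13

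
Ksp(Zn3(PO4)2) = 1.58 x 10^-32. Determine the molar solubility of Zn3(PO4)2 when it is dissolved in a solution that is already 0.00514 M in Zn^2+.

s ≈ 1.71 x 10^-13 M

Zn3(PO4)2(s) ⇌ 3 Zn^2+ + 2 PO4^3-
Ksp = [Zn^2+]^3[PO4^3-]^2
If s mol/L dissolves here, [Zn^2+] = 0.00514 + 3s ≈ 0.00514, [PO4^3-] = 2s (common-ion effect: Zn^2+ is already 0.00514 M).
Ksp ≈ (0.00514)^3 × (2s)^2
s = 1.71 × 10^-13 M
Check: 3s = 5.1 × 10^-13 ≪ 0.00514, so the approximation is valid.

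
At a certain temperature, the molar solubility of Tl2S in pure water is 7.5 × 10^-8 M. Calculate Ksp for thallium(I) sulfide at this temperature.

Ksp ≈ 1.7e-21

Tl2S(s) ⇌ 2 Tl^+ + S^2-
With molar solubility s: [Tl^+] = 2s, [S^2-] = s.
Ksp = [Tl^+]^2[S^2-]
So Ksp = (2s)^2 × s = 4s^3
With s = 7.5 × 10^-8: Ksp = 1.7 x 10^-21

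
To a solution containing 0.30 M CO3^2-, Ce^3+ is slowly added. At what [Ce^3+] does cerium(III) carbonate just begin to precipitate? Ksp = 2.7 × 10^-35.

Ce2(CO3)3(s) <=> 2 Ce^3+ + 3 CO3^2-
Ksp = [Ce^3+]^2[CO3^2-]^3
Precipitation begins when Q = Ksp. With [CO3^2-] = 0.30 M:
2.7 × 10^-35 = (0.30)^3 × [Ce^3+]^2
[Ce^3+] = (2.7 × 10^-35 / 2.70 × 10^-2)^(1/2) = 3.2 × 10^-17 M

[Ce^3+] = 3.2 x 10^-17 M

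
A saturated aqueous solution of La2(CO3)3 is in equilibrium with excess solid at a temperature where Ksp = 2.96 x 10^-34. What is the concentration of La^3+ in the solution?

La2(CO3)3(s) ⇌ 2 La^3+(aq) + 3 CO3^2-(aq)
Ksp = [La^3+]^2[CO3^2-]^3
If s mol/L of La2(CO3)3 dissolves, [La^3+] = 2s and [CO3^2-] = 3s.
Ksp = (2s)^2(3s)^3 = 108s^5
s^5 = 2.96 x 10^-34 / 108, so s = 7.719 x 10^-8 M
[La^3+] = 2s = 1.54 x 10^-7 M

[La^3+] = 1.54 × 10^-7 M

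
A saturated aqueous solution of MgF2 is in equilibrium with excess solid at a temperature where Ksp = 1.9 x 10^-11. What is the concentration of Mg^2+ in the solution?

MgF2(s) ⇌ Mg^2+(aq) + 2 F^-(aq)
Ksp = [Mg^2+][F^-]^2
If s mol/L of MgF2 dissolves, [Mg^2+] = s and [F^-] = 2s.
Substituting: Ksp = s(2s)^2 = 4s^3
s^3 = 1.9 x 10^-11 / 4, so s = 1.68 × 10^-4 M
[Mg^2+] = s = 1.7 x 10^-4 M

1.7 × 10^-4 M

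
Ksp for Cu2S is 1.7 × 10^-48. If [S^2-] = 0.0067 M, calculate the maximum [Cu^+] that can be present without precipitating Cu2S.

Cu2S(s) ⇌ 2 Cu^+ + S^2-
Ksp = [Cu^+]^2[S^2-]
Precipitation begins when Q = Ksp. With [S^2-] = 0.0067 M:
1.7 × 10^-48 = (0.0067) × [Cu^+]^2
[Cu^+] = (1.7 × 10^-48 / 6.7 × 10^-3)^(1/2) = 1.6 x 10^-23 M

[Cu^+] = 1.6 x 10^-23 M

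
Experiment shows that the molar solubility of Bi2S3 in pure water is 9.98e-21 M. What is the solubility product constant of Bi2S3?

1.07 x 10^-98

Bi2S3(s) ⇌ 2 Bi^3+ + 3 S^2-
For each mole of Bi2S3 that dissolves: [Bi^3+] = 2s, [S^2-] = 3s.
Ksp = [Bi^3+]^2[S^2-]^3
Substituting: Ksp = (2s)^2(3s)^3 = 108s^5
Ksp = 108 × (9.98 × 10^-21)^5 = 1.07 × 10^-98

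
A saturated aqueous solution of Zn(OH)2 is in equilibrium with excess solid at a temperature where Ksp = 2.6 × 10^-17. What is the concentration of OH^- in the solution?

3.7e-6 M

Zn(OH)2(s) ⇌ Zn^2+(aq) + 2 OH^-(aq)
Ksp = [Zn^2+][OH^-]^2
With molar solubility s: [Zn^2+] = s, [OH^-] = 2s.
Ksp = s(2s)^2 = 4s^3
Solving, s = (2.6 × 10^-17/4)^(1/3) = 1.87 x 10^-6 M
[OH^-] = 2s = 3.7 × 10^-6 M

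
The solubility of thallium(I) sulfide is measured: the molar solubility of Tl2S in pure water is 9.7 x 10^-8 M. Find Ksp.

3.7e-21

Tl2S(s) ⇌ 2 Tl^+(aq) + S^2-(aq)
If s mol/L of Tl2S dissolves, [Tl^+] = 2s and [S^2-] = s.
Ksp = [Tl^+]^2[S^2-]
Substituting: Ksp = (2s)^2s = 4s^3
With s = 9.7 × 10^-8: Ksp = 3.7 x 10^-21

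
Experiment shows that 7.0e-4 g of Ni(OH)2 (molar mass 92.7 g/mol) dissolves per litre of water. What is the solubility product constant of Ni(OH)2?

Molar solubility s = (7.0 x 10^-4 g/L) / (92.7 g/mol) = 7.55 × 10^-6 M.
Ni(OH)2(s) ⇌ Ni^2+(aq) + 2 OH^-(aq)
Let s = molar solubility. Then [Ni^2+] = s and [OH^-] = 2s.
Ksp = [Ni^2+][OH^-]^2
So Ksp = s × (2s)^2 = 4s^3
With s = 7.55 × 10^-6: Ksp = 1.7 × 10^-15

Ksp = 1.7e-15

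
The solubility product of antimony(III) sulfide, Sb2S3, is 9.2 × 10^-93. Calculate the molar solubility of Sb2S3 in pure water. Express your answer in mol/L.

s = 1.5 x 10^-19 M

Sb2S3(s) ⇌ 2 Sb^3+(aq) + 3 S^2-(aq)
Ksp = [Sb^3+]^2[S^2-]^3
If s mol/L of Sb2S3 dissolves, [Sb^3+] = 2s and [S^2-] = 3s.
So Ksp = (2s)^2 × (3s)^3 = 108s^5
Solving, s = (9.2 × 10^-93/108)^(1/5) = 1.5 x 10^-19 M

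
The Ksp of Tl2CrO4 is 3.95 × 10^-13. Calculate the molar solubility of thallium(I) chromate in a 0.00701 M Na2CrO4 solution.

3.75 × 10^-6 M

Tl2CrO4(s) ⇌ 2 Tl^+ + CrO4^2-
Ksp = [Tl^+]^2[CrO4^2-]
If s mol/L dissolves here, [Tl^+] = 2s, [CrO4^2-] = 0.00701 + s ≈ 0.00701 (since CrO4^2- from Na2CrO4 dominates).
Ksp ≈ (2s)^2 × 0.00701
s = 3.75 x 10^-6 M
Check: s = 3.8 x 10^-6 ≪ 0.00701, so the approximation is valid.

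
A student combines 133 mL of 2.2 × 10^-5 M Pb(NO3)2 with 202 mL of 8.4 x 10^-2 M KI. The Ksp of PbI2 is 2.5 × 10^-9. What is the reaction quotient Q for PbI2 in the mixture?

Total volume = 133 + 202 = 335 mL.
[Pb^2+] = 2.2 × 10^-5 × (133/335) = 8.73 × 10^-6 M
[I^-] = 8.4 × 10^-2 × (202/335) = 5.07 x 10^-2 M
PbI2(s) <=> Pb^2+ + 2 I^-, so Q = [Pb^2+][I^-]^2
Q = (8.73 × 10^-6)(5.07 × 10^-2)^2 = 2.2 × 10^-8
Q > Ksp, so PbI2 will precipitate.

2.2 x 10^-8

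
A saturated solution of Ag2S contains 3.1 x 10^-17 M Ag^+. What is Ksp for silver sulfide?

Ksp ≈ 1.5e-50

Ag2S(s) <=> 2 Ag^+ + S^2-
Stoichiometry gives [S^2-] = (1/2)[Ag^+] = 1.55 x 10^-17 M.
Ksp = [Ag^+]^2[S^2-]
Ksp = (3.1 × 10^-17)^2 × 1.55 × 10^-17 = 1.5 x 10^-50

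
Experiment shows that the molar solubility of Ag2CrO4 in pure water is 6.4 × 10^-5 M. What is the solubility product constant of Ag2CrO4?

Ksp ≈ 1.0 × 10^-12

Ag2CrO4(s) ⇌ 2 Ag^+(aq) + CrO4^2-(aq)
For each mole of Ag2CrO4 that dissolves: [Ag^+] = 2s, [CrO4^2-] = s.
Ksp = [Ag^+]^2[CrO4^2-]
Substituting: Ksp = (2s)^2s = 4s^3
Ksp = 4 × (6.4 × 10^-5)^3 = 1.0 × 10^-12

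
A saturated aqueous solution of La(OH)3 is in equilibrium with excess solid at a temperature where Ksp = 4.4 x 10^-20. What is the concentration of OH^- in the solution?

[OH^-] = 1.9e-5 M

La(OH)3(s) ⇌ La^3+(aq) + 3 OH^-(aq)
Ksp = [La^3+][OH^-]^3
Let s = molar solubility. Then [La^3+] = s and [OH^-] = 3s.
Ksp = s(3s)^3 = 27s^4
Solving, s = (4.4 x 10^-20/27)^(1/4) = 6.35 × 10^-6 M
[OH^-] = 3s = 1.9 x 10^-5 M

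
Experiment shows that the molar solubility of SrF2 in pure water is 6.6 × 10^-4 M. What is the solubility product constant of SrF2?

1.1 x 10^-9

SrF2(s) ⇌ Sr^2+(aq) + 2 F^-(aq)
With molar solubility s: [Sr^2+] = s, [F^-] = 2s.
Ksp = [Sr^2+][F^-]^2
So Ksp = s × (2s)^2 = 4s^3
With s = 6.6 × 10^-4: Ksp = 1.1 × 10^-9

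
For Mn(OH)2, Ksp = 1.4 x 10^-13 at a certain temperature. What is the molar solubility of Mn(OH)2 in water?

Mn(OH)2(s) <=> Mn^2+ + 2 OH^-
Ksp = [Mn^2+][OH^-]^2
For each mole of Mn(OH)2 that dissolves: [Mn^2+] = s, [OH^-] = 2s.
Substituting: Ksp = s(2s)^2 = 4s^3
s^3 = 1.4 x 10^-13 / 4, so s = 3.3 × 10^-5 M

s = 3.3 x 10^-5 M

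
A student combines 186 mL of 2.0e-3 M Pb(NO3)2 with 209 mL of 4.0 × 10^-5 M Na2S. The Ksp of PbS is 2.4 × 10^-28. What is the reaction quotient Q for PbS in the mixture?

Q ≈ 2.0 × 10^-8

Total volume = 186 + 209 = 395 mL.
[Pb^2+] = 2.0 x 10^-3 × (186/395) = 9.42 x 10^-4 M
[S^2-] = 4.0 × 10^-5 × (209/395) = 2.12 x 10^-5 M
PbS(s) <=> Pb^2+(aq) + S^2-(aq), so Q = [Pb^2+][S^2-]
Q = (9.42 x 10^-4)(2.12 x 10^-5) = 2.0 × 10^-8
Q > Ksp, so PbS will precipitate.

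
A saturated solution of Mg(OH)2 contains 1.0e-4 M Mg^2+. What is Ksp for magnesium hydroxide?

Ksp ≈ 4.0 × 10^-12

Mg(OH)2(s) ⇌ Mg^2+ + 2 OH^-
Stoichiometry gives [OH^-] = (2/1)[Mg^2+] = 2.00 × 10^-4 M.
Ksp = [Mg^2+][OH^-]^2
Ksp = 1.0 × 10^-4 × (2.00 × 10^-4)^2 = 4.0 × 10^-12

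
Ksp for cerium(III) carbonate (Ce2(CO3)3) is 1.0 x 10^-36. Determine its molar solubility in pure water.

s = 2.5 x 10^-8 M

Ce2(CO3)3(s) <=> 2 Ce^3+ + 3 CO3^2-
Ksp = [Ce^3+]^2[CO3^2-]^3
For each mole of Ce2(CO3)3 that dissolves: [Ce^3+] = 2s, [CO3^2-] = 3s.
So Ksp = (2s)^2 × (3s)^3 = 108s^5
Solving, s = (1.0 x 10^-36/108)^(1/5) = 2.5 x 10^-8 M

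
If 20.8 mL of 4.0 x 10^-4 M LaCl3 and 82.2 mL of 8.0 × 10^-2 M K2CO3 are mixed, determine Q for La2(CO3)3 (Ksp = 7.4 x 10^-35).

Q = 1.7e-12

Total volume = 20.8 + 82.2 = 103 mL.
[La^3+] = 4.0 x 10^-4 × (20.8/103) = 8.08 x 10^-5 M
[CO3^2-] = 8.0 x 10^-2 × (82.2/103) = 6.38 × 10^-2 M
La2(CO3)3(s) <=> 2 La^3+(aq) + 3 CO3^2-(aq), so Q = [La^3+]^2[CO3^2-]^3
Q = (8.08 x 10^-5)^2(6.38 × 10^-2)^3 = 1.7 x 10^-12
Q > Ksp, so La2(CO3)3 will precipitate.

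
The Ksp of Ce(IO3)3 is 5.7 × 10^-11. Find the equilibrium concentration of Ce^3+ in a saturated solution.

[Ce^3+] ≈ 1.2 x 10^-3 M

Ce(IO3)3(s) <=> Ce^3+(aq) + 3 IO3^-(aq)
Ksp = [Ce^3+][IO3^-]^3
With molar solubility s: [Ce^3+] = s, [IO3^-] = 3s.
Substituting: Ksp = s(3s)^3 = 27s^4
Solving, s = (5.7 × 10^-11/27)^(1/4) = 1.21 × 10^-3 M
[Ce^3+] = s = 1.2 x 10^-3 M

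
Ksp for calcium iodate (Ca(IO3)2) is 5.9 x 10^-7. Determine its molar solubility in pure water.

s ≈ 5.3e-3 M

Ca(IO3)2(s) <=> Ca^2+(aq) + 2 IO3^-(aq)
Ksp = [Ca^2+][IO3^-]^2
With molar solubility s: [Ca^2+] = s, [IO3^-] = 2s.
So Ksp = s × (2s)^2 = 4s^3
s^3 = 5.9 x 10^-7 / 4, so s = 5.3 x 10^-3 M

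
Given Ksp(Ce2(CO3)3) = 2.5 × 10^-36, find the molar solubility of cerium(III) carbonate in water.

s ≈ 3.0 × 10^-8 M

Ce2(CO3)3(s) ⇌ 2 Ce^3+(aq) + 3 CO3^2-(aq)
Ksp = [Ce^3+]^2[CO3^2-]^3
For each mole of Ce2(CO3)3 that dissolves: [Ce^3+] = 2s, [CO3^2-] = 3s.
So Ksp = (2s)^2 × (3s)^3 = 108s^5
s = (2.5 × 10^-36 / 108)^(1/5) = 3.0 × 10^-8 M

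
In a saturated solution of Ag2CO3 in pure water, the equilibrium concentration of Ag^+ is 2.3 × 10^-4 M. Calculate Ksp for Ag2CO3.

Ksp ≈ 6.1 × 10^-12

Ag2CO3(s) ⇌ 2 Ag^+ + CO3^2-
Stoichiometry gives [CO3^2-] = (1/2)[Ag^+] = 1.15 x 10^-4 M.
Ksp = [Ag^+]^2[CO3^2-]
Ksp = (2.3 x 10^-4)^2 × 1.15 x 10^-4 = 6.1 × 10^-12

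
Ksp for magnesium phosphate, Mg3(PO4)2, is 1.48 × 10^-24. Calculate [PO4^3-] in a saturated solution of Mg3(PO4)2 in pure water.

Mg3(PO4)2(s) ⇌ 3 Mg^2+ + 2 PO4^3-
Ksp = [Mg^2+]^3[PO4^3-]^2
With molar solubility s: [Mg^2+] = 3s, [PO4^3-] = 2s.
Ksp = (3s)^3(2s)^2 = 108s^5
s^5 = 1.48 × 10^-24 / 108, so s = 6.720 × 10^-6 M
[PO4^3-] = 2s = 1.34 × 10^-5 M

1.34e-5 M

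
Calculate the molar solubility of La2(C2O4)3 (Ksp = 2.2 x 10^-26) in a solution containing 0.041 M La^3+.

La2(C2O4)3(s) <=> 2 La^3+ + 3 C2O4^2-
Ksp = [La^3+]^2[C2O4^2-]^3
Let s = moles of La2(C2O4)3 that dissolve per litre. [La^3+] = 0.041 + 2s ≈ 0.041, [C2O4^2-] = 3s (common-ion effect: La^3+ is already 0.041 M).
Ksp ≈ (0.041)^2 × (3s)^3
s = 7.9 × 10^-9 M
Check: 2s = 1.6 × 10^-8 ≪ 0.041, so the approximation is valid.

7.9 × 10^-9 M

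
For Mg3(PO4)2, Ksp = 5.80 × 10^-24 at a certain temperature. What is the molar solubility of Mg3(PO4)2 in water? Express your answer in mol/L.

s ≈ 8.83e-6 M

Mg3(PO4)2(s) ⇌ 3 Mg^2+ + 2 PO4^3-
Ksp = [Mg^2+]^3[PO4^3-]^2
Let s = molar solubility. Then [Mg^2+] = 3s and [PO4^3-] = 2s.
Substituting: Ksp = (3s)^3(2s)^2 = 108s^5
Solving, s = (5.80 × 10^-24/108)^(1/5) = 8.83 × 10^-6 M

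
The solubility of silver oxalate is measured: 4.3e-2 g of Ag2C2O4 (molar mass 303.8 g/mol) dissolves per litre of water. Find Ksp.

Molar solubility s = (4.3 x 10^-2 g/L) / (303.8 g/mol) = 1.42 × 10^-4 M.
Ag2C2O4(s) <=> 2 Ag^+(aq) + C2O4^2-(aq)
Let s = molar solubility. Then [Ag^+] = 2s and [C2O4^2-] = s.
Ksp = [Ag^+]^2[C2O4^2-]
Ksp = (2s)^2s = 4s^3
Ksp = 4 × (1.42 × 10^-4)^3 = 1.1 x 10^-11

Ksp = 1.1 × 10^-11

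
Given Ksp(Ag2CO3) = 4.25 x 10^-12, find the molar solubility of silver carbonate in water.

Ag2CO3(s) <=> 2 Ag^+(aq) + CO3^2-(aq)
Ksp = [Ag^+]^2[CO3^2-]
If s mol/L of Ag2CO3 dissolves, [Ag^+] = 2s and [CO3^2-] = s.
Substituting: Ksp = (2s)^2s = 4s^3
s = (4.25 x 10^-12 / 4)^(1/3) = 1.02 × 10^-4 M

1.02 × 10^-4 M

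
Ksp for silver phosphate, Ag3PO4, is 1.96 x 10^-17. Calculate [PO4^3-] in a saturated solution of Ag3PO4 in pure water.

Ag3PO4(s) ⇌ 3 Ag^+ + PO4^3-
Ksp = [Ag^+]^3[PO4^3-]
Let s = molar solubility. Then [Ag^+] = 3s and [PO4^3-] = s.
Substituting: Ksp = (3s)^3s = 27s^4
s^4 = 1.96 x 10^-17 / 27, so s = 2.919 × 10^-5 M
[PO4^3-] = s = 2.92 × 10^-5 M

2.92 × 10^-5 M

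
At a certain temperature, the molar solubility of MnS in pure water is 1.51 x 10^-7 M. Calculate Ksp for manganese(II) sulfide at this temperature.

2.28 × 10^-14

MnS(s) ⇌ Mn^2+ + S^2-
For each mole of MnS that dissolves: [Mn^2+] = s, [S^2-] = s.
Ksp = [Mn^2+][S^2-]
Ksp = (s)(s) = s^2
With s = 1.51 × 10^-7: Ksp = 2.28 × 10^-14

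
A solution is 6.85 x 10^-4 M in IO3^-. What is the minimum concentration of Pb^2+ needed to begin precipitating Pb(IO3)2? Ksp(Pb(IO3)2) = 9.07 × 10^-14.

1.93 × 10^-7 M

Pb(IO3)2(s) <=> Pb^2+(aq) + 2 IO3^-(aq)
Ksp = [Pb^2+][IO3^-]^2
Precipitation begins when Q = Ksp. With [IO3^-] = 6.85 x 10^-4 M:
9.07 × 10^-14 = (6.85 x 10^-4)^2 × [Pb^2+]
[Pb^2+] = (9.07 × 10^-14 / 4.692 x 10^-7) = 1.93 × 10^-7 M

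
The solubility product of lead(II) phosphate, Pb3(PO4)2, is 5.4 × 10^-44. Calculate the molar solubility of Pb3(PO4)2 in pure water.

s = 8.7 × 10^-10 M

Pb3(PO4)2(s) ⇌ 3 Pb^2+ + 2 PO4^3-
Ksp = [Pb^2+]^3[PO4^3-]^2
With molar solubility s: [Pb^2+] = 3s, [PO4^3-] = 2s.
So Ksp = (3s)^3 × (2s)^2 = 108s^5
s = (5.4 × 10^-44 / 108)^(1/5) = 8.7 × 10^-10 M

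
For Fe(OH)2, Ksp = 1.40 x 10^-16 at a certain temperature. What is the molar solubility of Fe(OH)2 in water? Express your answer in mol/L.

3.27 x 10^-6 M

Fe(OH)2(s) <=> Fe^2+ + 2 OH^-
Ksp = [Fe^2+][OH^-]^2
Let s = molar solubility. Then [Fe^2+] = s and [OH^-] = 2s.
Ksp = s(2s)^2 = 4s^3
s = (1.40 x 10^-16 / 4)^(1/3) = 3.27 × 10^-6 M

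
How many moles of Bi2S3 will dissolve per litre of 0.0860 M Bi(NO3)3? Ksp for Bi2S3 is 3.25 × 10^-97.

s = 1.18 x 10^-32 M

Bi2S3(s) ⇌ 2 Bi^3+ + 3 S^2-
Ksp = [Bi^3+]^2[S^2-]^3
Let s = moles of Bi2S3 that dissolve per litre. [Bi^3+] = 0.0860 + 2s ≈ 0.0860, [S^2-] = 3s (common-ion effect: Bi^3+ is already 0.0860 M).
Ksp ≈ (0.0860)^2 × (3s)^3
s = 1.18 × 10^-32 M
Check: 2s = 2.4 x 10^-32 ≪ 0.0860, so the approximation is valid.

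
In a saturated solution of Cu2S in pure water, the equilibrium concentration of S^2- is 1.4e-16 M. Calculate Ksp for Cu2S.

Ksp ≈ 1.1 x 10^-47

Cu2S(s) ⇌ 2 Cu^+ + S^2-
Stoichiometry gives [Cu^+] = (2/1)[S^2-] = 2.80 x 10^-16 M.
Ksp = [Cu^+]^2[S^2-]
Ksp = (2.80 x 10^-16)^2 × 1.4 × 10^-16 = 1.1 × 10^-47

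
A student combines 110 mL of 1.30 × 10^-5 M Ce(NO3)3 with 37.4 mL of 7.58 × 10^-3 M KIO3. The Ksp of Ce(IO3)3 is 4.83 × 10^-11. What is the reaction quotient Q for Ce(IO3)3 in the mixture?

Total volume = 110 + 37.4 = 147.4 mL.
[Ce^3+] = 1.30 × 10^-5 × (110/147.4) = 9.701 × 10^-6 M
[IO3^-] = 7.58 × 10^-3 × (37.4/147.4) = 1.923 × 10^-3 M
Ce(IO3)3(s) <=> Ce^3+(aq) + 3 IO3^-(aq), so Q = [Ce^3+][IO3^-]^3
Q = (9.701 × 10^-6)(1.923 x 10^-3)^3 = 6.90 × 10^-14
Q < Ksp, so no precipitate of Ce(IO3)3 forms.

Q = 6.90 x 10^-14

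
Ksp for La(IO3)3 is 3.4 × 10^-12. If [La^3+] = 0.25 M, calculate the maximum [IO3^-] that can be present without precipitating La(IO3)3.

La(IO3)3(s) ⇌ La^3+ + 3 IO3^-
Ksp = [La^3+][IO3^-]^3
Precipitation begins when Q = Ksp. With [La^3+] = 0.25 M:
3.4 × 10^-12 = (0.25) × [IO3^-]^3
[IO3^-] = (3.4 × 10^-12 / 2.5 × 10^-1)^(1/3) = 2.4 x 10^-4 M

[IO3^-] ≈ 2.4e-4 M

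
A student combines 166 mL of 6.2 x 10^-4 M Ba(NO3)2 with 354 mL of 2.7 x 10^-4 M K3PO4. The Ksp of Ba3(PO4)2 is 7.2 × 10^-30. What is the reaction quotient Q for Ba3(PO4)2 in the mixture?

Q ≈ 2.6 × 10^-19

Total volume = 166 + 354 = 520 mL.
[Ba^2+] = 6.2 × 10^-4 × (166/520) = 1.98 × 10^-4 M
[PO4^3-] = 2.7 × 10^-4 × (354/520) = 1.84 × 10^-4 M
Ba3(PO4)2(s) ⇌ 3 Ba^2+(aq) + 2 PO4^3-(aq), so Q = [Ba^2+]^3[PO4^3-]^2
Q = (1.98 × 10^-4)^3(1.84 × 10^-4)^2 = 2.6 × 10^-19
Q > Ksp, so Ba3(PO4)2 will precipitate.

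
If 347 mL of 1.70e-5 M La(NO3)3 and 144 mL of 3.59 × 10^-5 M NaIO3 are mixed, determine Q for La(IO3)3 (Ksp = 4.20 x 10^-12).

1.40 x 10^-20

Total volume = 347 + 144 = 491 mL.
[La^3+] = 1.70 x 10^-5 × (347/491) = 1.201 × 10^-5 M
[IO3^-] = 3.59 x 10^-5 × (144/491) = 1.053 x 10^-5 M
La(IO3)3(s) ⇌ La^3+ + 3 IO3^-, so Q = [La^3+][IO3^-]^3
Q = (1.201 × 10^-5)(1.053 × 10^-5)^3 = 1.40 × 10^-20
Q < Ksp, so no precipitate of La(IO3)3 forms.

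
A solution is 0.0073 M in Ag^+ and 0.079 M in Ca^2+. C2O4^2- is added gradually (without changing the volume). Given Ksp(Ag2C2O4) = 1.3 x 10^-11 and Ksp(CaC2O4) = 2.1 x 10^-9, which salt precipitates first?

CaC2O4

Each salt begins to precipitate when Q = Ksp, i.e. when [C2O4^2-] reaches its threshold.
For Ag2C2O4: 1.3 x 10^-11 = (0.0073)^2 × [C2O4^2-]  ⇒  [C2O4^2-] = 2.4 x 10^-7 M.
For CaC2O4: 2.1 x 10^-9 = 0.079 × [C2O4^2-]  ⇒  [C2O4^2-] = 2.7 × 10^-8 M.
The salt with the lower threshold [C2O4^2-] precipitates first: CaC2O4.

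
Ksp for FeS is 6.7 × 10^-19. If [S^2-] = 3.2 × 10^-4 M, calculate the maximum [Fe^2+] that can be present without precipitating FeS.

[Fe^2+] ≈ 2.1 x 10^-15 M

FeS(s) ⇌ Fe^2+ + S^2-
Ksp = [Fe^2+][S^2-]
Precipitation begins when Q = Ksp. With [S^2-] = 3.2 × 10^-4 M:
6.7 × 10^-19 = (3.2 × 10^-4) × [Fe^2+]
[Fe^2+] = (6.7 × 10^-19 / 3.2 x 10^-4) = 2.1 x 10^-15 M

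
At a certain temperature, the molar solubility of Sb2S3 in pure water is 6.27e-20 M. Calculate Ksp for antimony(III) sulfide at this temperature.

1.05e-94

Sb2S3(s) <=> 2 Sb^3+(aq) + 3 S^2-(aq)
For each mole of Sb2S3 that dissolves: [Sb^3+] = 2s, [S^2-] = 3s.
Ksp = [Sb^3+]^2[S^2-]^3
So Ksp = (2s)^2 × (3s)^3 = 108s^5
Ksp = 108 × (6.27 x 10^-20)^5 = 1.05 × 10^-94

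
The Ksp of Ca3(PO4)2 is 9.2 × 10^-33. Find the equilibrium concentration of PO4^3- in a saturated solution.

Ca3(PO4)2(s) ⇌ 3 Ca^2+(aq) + 2 PO4^3-(aq)
Ksp = [Ca^2+]^3[PO4^3-]^2
Let s = molar solubility. Then [Ca^2+] = 3s and [PO4^3-] = 2s.
Ksp = (3s)^3(2s)^2 = 108s^5
s = (9.2 × 10^-33 / 108)^(1/5) = 1.53 x 10^-7 M
[PO4^3-] = 2s = 3.1 × 10^-7 M

[PO4^3-] ≈ 3.1e-7 M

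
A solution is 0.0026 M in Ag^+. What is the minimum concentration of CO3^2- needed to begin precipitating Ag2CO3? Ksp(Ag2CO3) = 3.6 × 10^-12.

Ag2CO3(s) ⇌ 2 Ag^+(aq) + CO3^2-(aq)
Ksp = [Ag^+]^2[CO3^2-]
Precipitation begins when Q = Ksp. With [Ag^+] = 0.0026 M:
3.6 × 10^-12 = (0.0026)^2 × [CO3^2-]
[CO3^2-] = (3.6 × 10^-12 / 6.76 x 10^-6) = 5.3 × 10^-7 M

[CO3^2-] ≈ 5.3 × 10^-7 M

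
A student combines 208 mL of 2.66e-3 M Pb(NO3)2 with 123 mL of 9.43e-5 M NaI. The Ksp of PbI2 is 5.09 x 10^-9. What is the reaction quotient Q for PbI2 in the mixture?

Total volume = 208 + 123 = 331 mL.
[Pb^2+] = 2.66 × 10^-3 × (208/331) = 1.672 × 10^-3 M
[I^-] = 9.43 x 10^-5 × (123/331) = 3.504 × 10^-5 M
PbI2(s) ⇌ Pb^2+ + 2 I^-, so Q = [Pb^2+][I^-]^2
Q = (1.672 × 10^-3)(3.504 × 10^-5)^2 = 2.05 × 10^-12
Q < Ksp, so no precipitate of PbI2 forms.

2.05 × 10^-12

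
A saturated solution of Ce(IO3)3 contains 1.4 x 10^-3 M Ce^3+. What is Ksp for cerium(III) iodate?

Ksp ≈ 1.0 × 10^-10

Ce(IO3)3(s) ⇌ Ce^3+ + 3 IO3^-
Stoichiometry gives [IO3^-] = (3/1)[Ce^3+] = 4.20 × 10^-3 M.
Ksp = [Ce^3+][IO3^-]^3
Ksp = 1.4 × 10^-3 × (4.20 x 10^-3)^3 = 1.0 x 10^-10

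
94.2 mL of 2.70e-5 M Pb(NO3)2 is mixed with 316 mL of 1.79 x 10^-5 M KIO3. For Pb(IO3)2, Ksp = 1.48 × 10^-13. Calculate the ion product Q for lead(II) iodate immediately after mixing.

Q = 1.18 × 10^-15

Total volume = 94.2 + 316 = 410.2 mL.
[Pb^2+] = 2.70 × 10^-5 × (94.2/410.2) = 6.200 x 10^-6 M
[IO3^-] = 1.79 × 10^-5 × (316/410.2) = 1.379 × 10^-5 M
Pb(IO3)2(s) ⇌ Pb^2+(aq) + 2 IO3^-(aq), so Q = [Pb^2+][IO3^-]^2
Q = (6.200 x 10^-6)(1.379 x 10^-5)^2 = 1.18 × 10^-15
Q < Ksp, so no precipitate of Pb(IO3)2 forms.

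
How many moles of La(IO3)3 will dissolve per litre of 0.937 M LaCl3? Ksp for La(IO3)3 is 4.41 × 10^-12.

La(IO3)3(s) ⇌ La^3+(aq) + 3 IO3^-(aq)
Ksp = [La^3+][IO3^-]^3
Let s be the molar solubility in this solution. [La^3+] = 0.937 + s ≈ 0.937, [IO3^-] = 3s (Ksp is small, so little additional dissolves).
Ksp ≈ 0.937 × (3s)^3
s = 5.59 x 10^-5 M
Check: s = 5.6 x 10^-5 ≪ 0.937, so the approximation is valid.

5.59 × 10^-5 M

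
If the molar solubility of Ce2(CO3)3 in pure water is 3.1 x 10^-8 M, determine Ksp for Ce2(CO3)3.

Ce2(CO3)3(s) <=> 2 Ce^3+ + 3 CO3^2-
With molar solubility s: [Ce^3+] = 2s, [CO3^2-] = 3s.
Ksp = [Ce^3+]^2[CO3^2-]^3
Substituting: Ksp = (2s)^2(3s)^3 = 108s^5
Ksp = 108 × (3.1 × 10^-8)^5 = 3.1 × 10^-36

3.1 × 10^-36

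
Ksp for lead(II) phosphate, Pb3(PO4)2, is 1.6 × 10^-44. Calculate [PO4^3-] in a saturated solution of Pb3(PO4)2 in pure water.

[PO4^3-] ≈ 1.4 x 10^-9 M

Pb3(PO4)2(s) ⇌ 3 Pb^2+ + 2 PO4^3-
Ksp = [Pb^2+]^3[PO4^3-]^2
For each mole of Pb3(PO4)2 that dissolves: [Pb^2+] = 3s, [PO4^3-] = 2s.
Substituting: Ksp = (3s)^3(2s)^2 = 108s^5
Solving, s = (1.6 × 10^-44/108)^(1/5) = 6.83 × 10^-10 M
[PO4^3-] = 2s = 1.4 x 10^-9 M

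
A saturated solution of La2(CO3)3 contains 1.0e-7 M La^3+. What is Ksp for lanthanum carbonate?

La2(CO3)3(s) ⇌ 2 La^3+(aq) + 3 CO3^2-(aq)
Stoichiometry gives [CO3^2-] = (3/2)[La^3+] = 1.50 × 10^-7 M.
Ksp = [La^3+]^2[CO3^2-]^3
Ksp = (1.0 × 10^-7)^2 × (1.50 × 10^-7)^3 = 3.4 × 10^-35

Ksp ≈ 3.4e-35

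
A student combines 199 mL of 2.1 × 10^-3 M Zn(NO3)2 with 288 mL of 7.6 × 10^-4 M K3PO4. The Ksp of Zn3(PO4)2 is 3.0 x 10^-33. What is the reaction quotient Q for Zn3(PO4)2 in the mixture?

Q = 1.3 × 10^-16

Total volume = 199 + 288 = 487 mL.
[Zn^2+] = 2.1 x 10^-3 × (199/487) = 8.58 × 10^-4 M
[PO4^3-] = 7.6 x 10^-4 × (288/487) = 4.49 x 10^-4 M
Zn3(PO4)2(s) <=> 3 Zn^2+ + 2 PO4^3-, so Q = [Zn^2+]^3[PO4^3-]^2
Q = (8.58 x 10^-4)^3(4.49 × 10^-4)^2 = 1.3 × 10^-16
Q > Ksp, so Zn3(PO4)2 will precipitate.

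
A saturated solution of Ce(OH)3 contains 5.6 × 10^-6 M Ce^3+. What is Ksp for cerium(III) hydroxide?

Ce(OH)3(s) ⇌ Ce^3+(aq) + 3 OH^-(aq)
Stoichiometry gives [OH^-] = (3/1)[Ce^3+] = 1.68 × 10^-5 M.
Ksp = [Ce^3+][OH^-]^3
Ksp = 5.6 × 10^-6 × (1.68 x 10^-5)^3 = 2.7 × 10^-20

Ksp = 2.7e-20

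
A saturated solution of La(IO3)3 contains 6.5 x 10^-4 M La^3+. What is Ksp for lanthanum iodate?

4.8 × 10^-12

La(IO3)3(s) ⇌ La^3+(aq) + 3 IO3^-(aq)
Stoichiometry gives [IO3^-] = (3/1)[La^3+] = 1.95 × 10^-3 M.
Ksp = [La^3+][IO3^-]^3
Ksp = 6.5 × 10^-4 × (1.95 x 10^-3)^3 = 4.8 × 10^-12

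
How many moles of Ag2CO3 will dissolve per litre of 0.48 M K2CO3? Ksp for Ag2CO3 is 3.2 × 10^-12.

Ag2CO3(s) <=> 2 Ag^+ + CO3^2-
Ksp = [Ag^+]^2[CO3^2-]
If s mol/L dissolves here, [Ag^+] = 2s, [CO3^2-] = 0.48 + s ≈ 0.48 (common-ion effect: CO3^2- is already 0.48 M).
Ksp ≈ (2s)^2 × 0.48
s = 1.3 × 10^-6 M
Check: s = 1.3 × 10^-6 ≪ 0.48, so the approximation is valid.

s ≈ 1.3e-6 M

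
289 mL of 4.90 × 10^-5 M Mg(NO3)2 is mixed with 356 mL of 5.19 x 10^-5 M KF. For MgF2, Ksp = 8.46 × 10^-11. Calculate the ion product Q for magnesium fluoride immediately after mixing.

Q ≈ 1.80 x 10^-14

Total volume = 289 + 356 = 645 mL.
[Mg^2+] = 4.90 x 10^-5 × (289/645) = 2.196 × 10^-5 M
[F^-] = 5.19 × 10^-5 × (356/645) = 2.865 × 10^-5 M
MgF2(s) <=> Mg^2+ + 2 F^-, so Q = [Mg^2+][F^-]^2
Q = (2.196 x 10^-5)(2.865 × 10^-5)^2 = 1.80 × 10^-14
Q < Ksp, so no precipitate of MgF2 forms.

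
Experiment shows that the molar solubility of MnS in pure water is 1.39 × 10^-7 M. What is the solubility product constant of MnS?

MnS(s) ⇌ Mn^2+ + S^2-
With molar solubility s: [Mn^2+] = s, [S^2-] = s.
Ksp = [Mn^2+][S^2-]
Ksp = s^2
Ksp = (1.39 x 10^-7)^2 = 1.93 × 10^-14

Ksp ≈ 1.93 x 10^-14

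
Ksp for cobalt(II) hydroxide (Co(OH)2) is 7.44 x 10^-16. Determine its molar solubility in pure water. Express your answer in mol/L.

s = 5.71 x 10^-6 M

Co(OH)2(s) ⇌ Co^2+(aq) + 2 OH^-(aq)
Ksp = [Co^2+][OH^-]^2
Let s = molar solubility. Then [Co^2+] = s and [OH^-] = 2s.
Ksp = s(2s)^2 = 4s^3
Solving, s = (7.44 x 10^-16/4)^(1/3) = 5.71 × 10^-6 M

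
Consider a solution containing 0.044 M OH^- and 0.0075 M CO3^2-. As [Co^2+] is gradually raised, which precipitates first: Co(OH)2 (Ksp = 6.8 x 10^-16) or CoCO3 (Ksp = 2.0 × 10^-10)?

Each salt begins to precipitate when Q = Ksp, i.e. when [Co^2+] reaches its threshold.
For Co(OH)2: 6.8 x 10^-16 = (0.044)^2 × [Co^2+]  ⇒  [Co^2+] = 3.5 × 10^-13 M.
For CoCO3: 2.0 × 10^-10 = 0.0075 × [Co^2+]  ⇒  [Co^2+] = 2.7 × 10^-8 M.
The salt with the lower threshold [Co^2+] precipitates first: Co(OH)2.

Co(OH)2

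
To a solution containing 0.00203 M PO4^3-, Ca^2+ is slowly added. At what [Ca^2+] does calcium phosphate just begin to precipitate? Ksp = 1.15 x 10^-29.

Ca3(PO4)2(s) ⇌ 3 Ca^2+(aq) + 2 PO4^3-(aq)
Ksp = [Ca^2+]^3[PO4^3-]^2
Precipitation begins when Q = Ksp. With [PO4^3-] = 0.00203 M:
1.15 x 10^-29 = (0.00203)^2 × [Ca^2+]^3
[Ca^2+] = (1.15 x 10^-29 / 4.121 x 10^-6)^(1/3) = 1.41 × 10^-8 M

[Ca^2+] = 1.41 × 10^-8 M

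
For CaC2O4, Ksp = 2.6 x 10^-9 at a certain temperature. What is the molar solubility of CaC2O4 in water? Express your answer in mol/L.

s ≈ 5.1e-5 M

CaC2O4(s) <=> Ca^2+(aq) + C2O4^2-(aq)
Ksp = [Ca^2+][C2O4^2-]
If s mol/L of CaC2O4 dissolves, [Ca^2+] = s and [C2O4^2-] = s.
Ksp = s^2
s = (2.6 x 10^-9)^(1/2) = 5.1 x 10^-5 M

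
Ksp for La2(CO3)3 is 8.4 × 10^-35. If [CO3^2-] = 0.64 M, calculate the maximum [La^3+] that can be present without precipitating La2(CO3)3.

La2(CO3)3(s) ⇌ 2 La^3+ + 3 CO3^2-
Ksp = [La^3+]^2[CO3^2-]^3
Precipitation begins when Q = Ksp. With [CO3^2-] = 0.64 M:
8.4 × 10^-35 = (0.64)^3 × [La^3+]^2
[La^3+] = (8.4 × 10^-35 / 2.62 x 10^-1)^(1/2) = 1.8 × 10^-17 M

[La^3+] = 1.8 × 10^-17 M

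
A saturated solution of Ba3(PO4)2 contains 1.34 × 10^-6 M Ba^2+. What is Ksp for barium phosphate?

Ba3(PO4)2(s) ⇌ 3 Ba^2+ + 2 PO4^3-
Stoichiometry gives [PO4^3-] = (2/3)[Ba^2+] = 8.933 × 10^-7 M.
Ksp = [Ba^2+]^3[PO4^3-]^2
Ksp = (1.34 × 10^-6)^3 × (8.933 × 10^-7)^2 = 1.92 × 10^-30

Ksp = 1.92 × 10^-30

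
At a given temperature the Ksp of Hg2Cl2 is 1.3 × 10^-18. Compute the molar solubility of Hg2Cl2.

Hg2Cl2(s) <=> Hg2^2+ + 2 Cl^-
Ksp = [Hg2^2+][Cl^-]^2
With molar solubility s: [Hg2^2+] = s, [Cl^-] = 2s.
Ksp = s(2s)^2 = 4s^3
s = (1.3 × 10^-18 / 4)^(1/3) = 6.9 x 10^-7 M

s ≈ 6.9e-7 M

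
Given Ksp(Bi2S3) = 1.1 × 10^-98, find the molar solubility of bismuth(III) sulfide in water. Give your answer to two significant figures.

Bi2S3(s) <=> 2 Bi^3+(aq) + 3 S^2-(aq)
Ksp = [Bi^3+]^2[S^2-]^3
For each mole of Bi2S3 that dissolves: [Bi^3+] = 2s, [S^2-] = 3s.
Substituting: Ksp = (2s)^2(3s)^3 = 108s^5
s = (1.1 × 10^-98 / 108)^(1/5) = 1.0 × 10^-20 M

s ≈ 1.0e-20 M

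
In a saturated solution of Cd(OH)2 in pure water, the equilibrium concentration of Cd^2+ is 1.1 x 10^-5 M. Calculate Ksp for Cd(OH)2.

Cd(OH)2(s) ⇌ Cd^2+ + 2 OH^-
Stoichiometry gives [OH^-] = (2/1)[Cd^2+] = 2.20 × 10^-5 M.
Ksp = [Cd^2+][OH^-]^2
Ksp = 1.1 × 10^-5 × (2.20 x 10^-5)^2 = 5.3 x 10^-15

Ksp = 5.3 x 10^-15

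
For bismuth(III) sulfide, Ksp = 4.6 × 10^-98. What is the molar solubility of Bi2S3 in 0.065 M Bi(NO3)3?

s ≈ 7.4 × 10^-33 M

Bi2S3(s) ⇌ 2 Bi^3+(aq) + 3 S^2-(aq)
Ksp = [Bi^3+]^2[S^2-]^3
If s mol/L dissolves here, [Bi^3+] = 0.065 + 2s ≈ 0.065, [S^2-] = 3s (since Bi^3+ from Bi(NO3)3 dominates).
Ksp ≈ (0.065)^2 × (3s)^3
s = 7.4 × 10^-33 M
Check: 2s = 1.5 x 10^-32 ≪ 0.065, so the approximation is valid.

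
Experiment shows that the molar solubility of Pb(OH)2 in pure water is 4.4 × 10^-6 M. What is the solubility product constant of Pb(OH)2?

Pb(OH)2(s) ⇌ Pb^2+ + 2 OH^-
For each mole of Pb(OH)2 that dissolves: [Pb^2+] = s, [OH^-] = 2s.
Ksp = [Pb^2+][OH^-]^2
Substituting: Ksp = s(2s)^2 = 4s^3
With s = 4.4 × 10^-6: Ksp = 3.4 x 10^-16

Ksp ≈ 3.4e-16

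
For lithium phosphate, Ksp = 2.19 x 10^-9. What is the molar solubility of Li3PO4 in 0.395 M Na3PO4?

s = 5.90e-4 M

Li3PO4(s) ⇌ 3 Li^+(aq) + PO4^3-(aq)
Ksp = [Li^+]^3[PO4^3-]
Let s be the molar solubility in this solution. [Li^+] = 3s, [PO4^3-] = 0.395 + s ≈ 0.395 (Ksp is small, so little additional dissolves).
Ksp ≈ (3s)^3 × 0.395
s = 5.90 × 10^-4 M
Check: s = 5.9 × 10^-4 ≪ 0.395, so the approximation is valid.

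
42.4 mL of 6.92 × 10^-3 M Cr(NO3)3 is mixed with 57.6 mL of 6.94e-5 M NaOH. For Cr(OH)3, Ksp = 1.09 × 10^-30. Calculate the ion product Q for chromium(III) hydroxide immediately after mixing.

Total volume = 42.4 + 57.6 = 100 mL.
[Cr^3+] = 6.92 × 10^-3 × (42.4/100) = 2.934 x 10^-3 M
[OH^-] = 6.94 × 10^-5 × (57.6/100) = 3.997 x 10^-5 M
Cr(OH)3(s) ⇌ Cr^3+(aq) + 3 OH^-(aq), so Q = [Cr^3+][OH^-]^3
Q = (2.934 × 10^-3)(3.997 x 10^-5)^3 = 1.87 x 10^-16
Q > Ksp, so Cr(OH)3 will precipitate.

Q = 1.87 × 10^-16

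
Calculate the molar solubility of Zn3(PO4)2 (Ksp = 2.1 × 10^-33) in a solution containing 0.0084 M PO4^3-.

s = 1.0 x 10^-10 M

Zn3(PO4)2(s) <=> 3 Zn^2+ + 2 PO4^3-
Ksp = [Zn^2+]^3[PO4^3-]^2
Let s = moles of Zn3(PO4)2 that dissolve per litre. [Zn^2+] = 3s, [PO4^3-] = 0.0084 + 2s ≈ 0.0084 (common-ion effect: PO4^3- is already 0.0084 M).
Ksp ≈ (3s)^3 × (0.0084)^2
s = 1.0 x 10^-10 M
Check: 2s = 2.1 × 10^-10 ≪ 0.0084, so the approximation is valid.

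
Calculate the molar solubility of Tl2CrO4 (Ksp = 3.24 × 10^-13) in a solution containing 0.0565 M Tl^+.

Tl2CrO4(s) ⇌ 2 Tl^+(aq) + CrO4^2-(aq)
Ksp = [Tl^+]^2[CrO4^2-]
Let s = moles of Tl2CrO4 that dissolve per litre. [Tl^+] = 0.0565 + 2s ≈ 0.0565, [CrO4^2-] = s (common-ion effect: Tl^+ is already 0.0565 M).
Ksp ≈ (0.0565)^2 × s
s = 1.01 × 10^-10 M
Check: 2s = 2.0 × 10^-10 ≪ 0.0565, so the approximation is valid.

s ≈ 1.01 × 10^-10 M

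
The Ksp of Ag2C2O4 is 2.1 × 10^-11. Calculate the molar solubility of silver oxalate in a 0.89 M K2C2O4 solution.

s = 2.4 × 10^-6 M

Ag2C2O4(s) <=> 2 Ag^+ + C2O4^2-
Ksp = [Ag^+]^2[C2O4^2-]
If s mol/L dissolves here, [Ag^+] = 2s, [C2O4^2-] = 0.89 + s ≈ 0.89 (Ksp is small, so little additional dissolves).
Ksp ≈ (2s)^2 × 0.89
s = 2.4 x 10^-6 M
Check: s = 2.4 x 10^-6 ≪ 0.89, so the approximation is valid.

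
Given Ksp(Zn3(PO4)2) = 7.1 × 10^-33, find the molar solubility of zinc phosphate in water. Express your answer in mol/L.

Zn3(PO4)2(s) ⇌ 3 Zn^2+ + 2 PO4^3-
Ksp = [Zn^2+]^3[PO4^3-]^2
Let s = molar solubility. Then [Zn^2+] = 3s and [PO4^3-] = 2s.
Substituting: Ksp = (3s)^3(2s)^2 = 108s^5
s = (7.1 × 10^-33 / 108)^(1/5) = 1.5 × 10^-7 M

s = 1.5 × 10^-7 M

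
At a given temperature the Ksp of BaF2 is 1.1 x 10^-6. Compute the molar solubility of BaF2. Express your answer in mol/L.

BaF2(s) <=> Ba^2+(aq) + 2 F^-(aq)
Ksp = [Ba^2+][F^-]^2
If s mol/L of BaF2 dissolves, [Ba^2+] = s and [F^-] = 2s.
Substituting: Ksp = s(2s)^2 = 4s^3
s^3 = 1.1 x 10^-6 / 4, so s = 6.5 x 10^-3 M

s ≈ 6.5 x 10^-3 M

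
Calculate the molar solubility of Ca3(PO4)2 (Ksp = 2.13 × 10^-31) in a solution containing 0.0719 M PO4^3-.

Ca3(PO4)2(s) ⇌ 3 Ca^2+(aq) + 2 PO4^3-(aq)
Ksp = [Ca^2+]^3[PO4^3-]^2
Let s = moles of Ca3(PO4)2 that dissolve per litre. [Ca^2+] = 3s, [PO4^3-] = 0.0719 + 2s ≈ 0.0719 (since the PO4^3- already present dominates).
Ksp ≈ (3s)^3 × (0.0719)^2
s = 1.15 x 10^-10 M
Check: 2s = 2.3 × 10^-10 ≪ 0.0719, so the approximation is valid.

s = 1.15e-10 M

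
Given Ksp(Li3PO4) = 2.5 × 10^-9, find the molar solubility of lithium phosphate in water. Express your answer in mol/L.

Li3PO4(s) ⇌ 3 Li^+ + PO4^3-
Ksp = [Li^+]^3[PO4^3-]
With molar solubility s: [Li^+] = 3s, [PO4^3-] = s.
So Ksp = (3s)^3 × s = 27s^4
Solving, s = (2.5 × 10^-9/27)^(1/4) = 3.1 × 10^-3 M

3.1 × 10^-3 M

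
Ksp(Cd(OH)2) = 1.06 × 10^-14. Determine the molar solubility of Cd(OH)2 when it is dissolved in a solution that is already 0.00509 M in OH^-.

Cd(OH)2(s) <=> Cd^2+ + 2 OH^-
Ksp = [Cd^2+][OH^-]^2
If s mol/L dissolves here, [Cd^2+] = s, [OH^-] = 0.00509 + 2s ≈ 0.00509 (Ksp is small, so little additional dissolves).
Ksp ≈ s × (0.00509)^2
s = 4.09 × 10^-10 M
Check: 2s = 8.2 × 10^-10 ≪ 0.00509, so the approximation is valid.

4.09 x 10^-10 M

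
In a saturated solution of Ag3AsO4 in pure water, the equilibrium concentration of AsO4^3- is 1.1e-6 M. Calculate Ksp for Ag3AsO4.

Ksp ≈ 4.0 x 10^-23

Ag3AsO4(s) ⇌ 3 Ag^+(aq) + AsO4^3-(aq)
Stoichiometry gives [Ag^+] = (3/1)[AsO4^3-] = 3.30 × 10^-6 M.
Ksp = [Ag^+]^3[AsO4^3-]
Ksp = (3.30 × 10^-6)^3 × 1.1 x 10^-6 = 4.0 × 10^-23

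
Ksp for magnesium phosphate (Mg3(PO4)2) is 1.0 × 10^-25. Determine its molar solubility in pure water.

s = 3.9 x 10^-6 M

Mg3(PO4)2(s) <=> 3 Mg^2+(aq) + 2 PO4^3-(aq)
Ksp = [Mg^2+]^3[PO4^3-]^2
Let s = molar solubility. Then [Mg^2+] = 3s and [PO4^3-] = 2s.
Ksp = (3s)^3(2s)^2 = 108s^5
s = (1.0 × 10^-25 / 108)^(1/5) = 3.9 x 10^-6 M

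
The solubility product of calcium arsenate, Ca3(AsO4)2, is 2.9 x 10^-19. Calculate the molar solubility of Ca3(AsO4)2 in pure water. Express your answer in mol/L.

Ca3(AsO4)2(s) ⇌ 3 Ca^2+(aq) + 2 AsO4^3-(aq)
Ksp = [Ca^2+]^3[AsO4^3-]^2
Let s = molar solubility. Then [Ca^2+] = 3s and [AsO4^3-] = 2s.
Ksp = (3s)^3(2s)^2 = 108s^5
s^5 = 2.9 x 10^-19 / 108, so s = 7.7 × 10^-5 M

s = 7.7 x 10^-5 M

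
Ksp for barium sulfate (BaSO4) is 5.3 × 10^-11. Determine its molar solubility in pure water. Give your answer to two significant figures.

7.3 × 10^-6 M

BaSO4(s) <=> Ba^2+ + SO4^2-
Ksp = [Ba^2+][SO4^2-]
If s mol/L of BaSO4 dissolves, [Ba^2+] = s and [SO4^2-] = s.
Ksp = s^2
s = (5.3 × 10^-11)^(1/2) = 7.3 × 10^-6 M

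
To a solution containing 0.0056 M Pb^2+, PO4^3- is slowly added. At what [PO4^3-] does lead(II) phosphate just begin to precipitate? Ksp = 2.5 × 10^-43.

Pb3(PO4)2(s) ⇌ 3 Pb^2+ + 2 PO4^3-
Ksp = [Pb^2+]^3[PO4^3-]^2
Precipitation begins when Q = Ksp. With [Pb^2+] = 0.0056 M:
2.5 × 10^-43 = (0.0056)^3 × [PO4^3-]^2
[PO4^3-] = (2.5 × 10^-43 / 1.76 × 10^-7)^(1/2) = 1.2 × 10^-18 M

[PO4^3-] = 1.2 × 10^-18 M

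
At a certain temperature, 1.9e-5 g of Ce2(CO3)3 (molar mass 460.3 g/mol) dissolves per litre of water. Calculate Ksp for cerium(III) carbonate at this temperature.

Molar solubility s = (1.9 x 10^-5 g/L) / (460.3 g/mol) = 4.13 x 10^-8 M.
Ce2(CO3)3(s) <=> 2 Ce^3+(aq) + 3 CO3^2-(aq)
If s mol/L of Ce2(CO3)3 dissolves, [Ce^3+] = 2s and [CO3^2-] = 3s.
Ksp = [Ce^3+]^2[CO3^2-]^3
Ksp = (2s)^2(3s)^3 = 108s^5
With s = 4.13 x 10^-8: Ksp = 1.3 x 10^-35

Ksp ≈ 1.3 × 10^-35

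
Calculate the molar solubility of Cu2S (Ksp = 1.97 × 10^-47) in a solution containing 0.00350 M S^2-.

3.75 × 10^-23 M

Cu2S(s) ⇌ 2 Cu^+(aq) + S^2-(aq)
Ksp = [Cu^+]^2[S^2-]
Let s be the molar solubility in this solution. [Cu^+] = 2s, [S^2-] = 0.00350 + s ≈ 0.00350 (Ksp is small, so little additional dissolves).
Ksp ≈ (2s)^2 × 0.00350
s = 3.75 × 10^-23 M
Check: s = 3.8 × 10^-23 ≪ 0.00350, so the approximation is valid.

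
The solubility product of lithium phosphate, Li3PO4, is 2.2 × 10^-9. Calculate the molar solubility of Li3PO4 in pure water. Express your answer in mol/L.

Li3PO4(s) ⇌ 3 Li^+(aq) + PO4^3-(aq)
Ksp = [Li^+]^3[PO4^3-]
Let s = molar solubility. Then [Li^+] = 3s and [PO4^3-] = s.
Ksp = (3s)^3s = 27s^4
Solving, s = (2.2 × 10^-9/27)^(1/4) = 3.0 × 10^-3 M

s = 3.0e-3 M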